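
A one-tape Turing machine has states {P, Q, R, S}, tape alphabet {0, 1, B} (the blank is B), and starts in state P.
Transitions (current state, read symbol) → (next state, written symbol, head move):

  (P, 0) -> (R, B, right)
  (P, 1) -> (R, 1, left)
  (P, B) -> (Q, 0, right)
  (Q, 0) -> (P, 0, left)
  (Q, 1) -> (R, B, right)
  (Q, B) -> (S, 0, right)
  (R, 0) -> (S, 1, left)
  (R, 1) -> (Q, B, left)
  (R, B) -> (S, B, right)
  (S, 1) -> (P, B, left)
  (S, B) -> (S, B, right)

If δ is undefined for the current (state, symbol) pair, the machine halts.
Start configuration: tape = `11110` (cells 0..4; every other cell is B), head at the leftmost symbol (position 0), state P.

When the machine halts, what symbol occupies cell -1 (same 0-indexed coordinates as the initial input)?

P | B[1]1110   read 1 → write 1, move left, go to R
R | [B]11110   read B → write B, move right, go to S
S | B[1]1110   read 1 → write B, move left, go to P
P | [B]B1110   read B → write 0, move right, go to Q
Q | 0[B]1110   read B → write 0, move right, go to S
S | 00[1]110   read 1 → write B, move left, go to P
P | 0[0]B110   read 0 → write B, move right, go to R
R | 0B[B]110   read B → write B, move right, go to S
S | 0BB[1]10   read 1 → write B, move left, go to P
P | 0B[B]B10   read B → write 0, move right, go to Q
Q | 0B0[B]10   read B → write 0, move right, go to S
S | 0B00[1]0   read 1 → write B, move left, go to P
P | 0B0[0]B0   read 0 → write B, move right, go to R
R | 0B0B[B]0   read B → write B, move right, go to S
S | 0B0BB[0]
Cell -1 holds 0 when M halts.

0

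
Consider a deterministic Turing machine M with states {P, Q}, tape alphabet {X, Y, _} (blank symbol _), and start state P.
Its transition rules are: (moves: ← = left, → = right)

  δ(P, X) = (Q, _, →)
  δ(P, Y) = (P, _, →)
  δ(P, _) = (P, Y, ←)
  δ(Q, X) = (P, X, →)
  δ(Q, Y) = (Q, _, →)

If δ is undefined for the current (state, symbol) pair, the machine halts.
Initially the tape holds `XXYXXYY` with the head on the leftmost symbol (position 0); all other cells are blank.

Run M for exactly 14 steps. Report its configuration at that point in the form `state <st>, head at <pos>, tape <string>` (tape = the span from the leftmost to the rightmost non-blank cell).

P | [X]XYXXYY__   read X → write _, move →, go to Q
Q | _[X]YXXYY__   read X → write X, move →, go to P
P | _X[Y]XXYY__   read Y → write _, move →, go to P
P | _X_[X]XYY__   read X → write _, move →, go to Q
Q | _X__[X]YY__   read X → write X, move →, go to P
P | _X__X[Y]Y__   read Y → write _, move →, go to P
P | _X__X_[Y]__   read Y → write _, move →, go to P
P | _X__X__[_]_   read _ → write Y, move ←, go to P
P | _X__X_[_]Y_   read _ → write Y, move ←, go to P
P | _X__X[_]YY_   read _ → write Y, move ←, go to P
P | _X__[X]YYY_   read X → write _, move →, go to Q
Q | _X___[Y]YY_   read Y → write _, move →, go to Q
Q | _X____[Y]Y_   read Y → write _, move →, go to Q
Q | _X_____[Y]_   read Y → write _, move →, go to Q
Q | _X______[_]
After 14 steps: state Q, head at 8, tape X.

state Q, head at 8, tape X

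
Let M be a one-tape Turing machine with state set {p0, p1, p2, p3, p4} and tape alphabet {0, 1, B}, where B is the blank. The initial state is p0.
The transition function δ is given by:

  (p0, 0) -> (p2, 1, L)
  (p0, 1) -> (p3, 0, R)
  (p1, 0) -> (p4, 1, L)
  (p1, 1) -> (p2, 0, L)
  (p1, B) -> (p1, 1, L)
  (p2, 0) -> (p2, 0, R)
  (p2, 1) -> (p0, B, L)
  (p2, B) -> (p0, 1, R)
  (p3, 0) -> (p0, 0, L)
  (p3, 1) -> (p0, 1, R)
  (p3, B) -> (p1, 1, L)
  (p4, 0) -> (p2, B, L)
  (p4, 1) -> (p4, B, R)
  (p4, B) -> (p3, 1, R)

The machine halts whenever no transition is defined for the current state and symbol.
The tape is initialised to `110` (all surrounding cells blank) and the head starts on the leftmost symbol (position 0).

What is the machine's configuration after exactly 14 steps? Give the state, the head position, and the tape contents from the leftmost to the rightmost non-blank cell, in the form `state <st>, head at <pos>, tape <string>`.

p0 | B[1]10BB   read 1 → write 0, move R, go to p3
p3 | B0[1]0BB   read 1 → write 1, move R, go to p0
p0 | B01[0]BB   read 0 → write 1, move L, go to p2
p2 | B0[1]1BB   read 1 → write B, move L, go to p0
p0 | B[0]B1BB   read 0 → write 1, move L, go to p2
p2 | [B]1B1BB   read B → write 1, move R, go to p0
p0 | 1[1]B1BB   read 1 → write 0, move R, go to p3
p3 | 10[B]1BB   read B → write 1, move L, go to p1
p1 | 1[0]11BB   read 0 → write 1, move L, go to p4
p4 | [1]111BB   read 1 → write B, move R, go to p4
p4 | B[1]11BB   read 1 → write B, move R, go to p4
p4 | BB[1]1BB   read 1 → write B, move R, go to p4
p4 | BBB[1]BB   read 1 → write B, move R, go to p4
p4 | BBBB[B]B   read B → write 1, move R, go to p3
p3 | BBBB1[B]
After 14 steps: state p3, head at 4, tape 1.

state p3, head at 4, tape 1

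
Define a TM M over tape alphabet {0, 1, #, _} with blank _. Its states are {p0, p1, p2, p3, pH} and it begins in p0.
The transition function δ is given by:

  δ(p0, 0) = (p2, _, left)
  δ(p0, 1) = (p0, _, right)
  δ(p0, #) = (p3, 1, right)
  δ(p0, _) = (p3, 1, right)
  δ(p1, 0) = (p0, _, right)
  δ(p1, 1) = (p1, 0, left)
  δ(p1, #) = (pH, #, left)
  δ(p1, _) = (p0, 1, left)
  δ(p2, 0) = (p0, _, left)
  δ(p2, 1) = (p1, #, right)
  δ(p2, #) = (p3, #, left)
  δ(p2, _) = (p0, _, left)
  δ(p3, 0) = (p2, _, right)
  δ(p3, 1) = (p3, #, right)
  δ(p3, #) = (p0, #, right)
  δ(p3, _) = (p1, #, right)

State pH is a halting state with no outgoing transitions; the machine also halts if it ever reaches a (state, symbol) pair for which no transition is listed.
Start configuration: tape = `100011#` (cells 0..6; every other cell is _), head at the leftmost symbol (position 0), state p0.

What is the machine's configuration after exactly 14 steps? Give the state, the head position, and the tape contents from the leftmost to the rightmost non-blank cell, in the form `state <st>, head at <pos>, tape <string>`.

p0 | _[1]00011#   read 1 → write _, move right, go to p0
p0 | __[0]0011#   read 0 → write _, move left, go to p2
p2 | _[_]_0011#   read _ → write _, move left, go to p0
p0 | [_]__0011#   read _ → write 1, move right, go to p3
p3 | 1[_]_0011#   read _ → write #, move right, go to p1
p1 | 1#[_]0011#   read _ → write 1, move left, go to p0
p0 | 1[#]10011#   read # → write 1, move right, go to p3
p3 | 11[1]0011#   read 1 → write #, move right, go to p3
p3 | 11#[0]011#   read 0 → write _, move right, go to p2
p2 | 11#_[0]11#   read 0 → write _, move left, go to p0
p0 | 11#[_]_11#   read _ → write 1, move right, go to p3
p3 | 11#1[_]11#   read _ → write #, move right, go to p1
p1 | 11#1#[1]1#   read 1 → write 0, move left, go to p1
p1 | 11#1[#]01#   read # → write #, move left, go to pH
pH | 11#[1]#01#
After 14 steps: state pH, head at 2, tape 11#1#01#.

state pH, head at 2, tape 11#1#01#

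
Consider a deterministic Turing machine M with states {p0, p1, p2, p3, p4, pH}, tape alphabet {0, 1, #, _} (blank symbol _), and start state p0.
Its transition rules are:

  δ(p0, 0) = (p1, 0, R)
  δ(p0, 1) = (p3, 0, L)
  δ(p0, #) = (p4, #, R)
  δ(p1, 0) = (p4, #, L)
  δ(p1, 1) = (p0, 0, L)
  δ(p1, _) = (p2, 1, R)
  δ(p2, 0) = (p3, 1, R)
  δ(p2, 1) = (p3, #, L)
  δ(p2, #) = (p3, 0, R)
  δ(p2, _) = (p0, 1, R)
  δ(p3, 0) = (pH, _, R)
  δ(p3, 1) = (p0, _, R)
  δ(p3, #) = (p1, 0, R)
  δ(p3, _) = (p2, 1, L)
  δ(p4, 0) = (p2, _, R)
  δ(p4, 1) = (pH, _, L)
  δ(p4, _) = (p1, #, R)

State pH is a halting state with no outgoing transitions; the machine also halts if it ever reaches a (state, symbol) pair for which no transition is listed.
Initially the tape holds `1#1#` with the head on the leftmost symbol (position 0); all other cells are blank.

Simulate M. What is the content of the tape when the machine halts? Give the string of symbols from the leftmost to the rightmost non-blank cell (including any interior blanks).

0_0011

p0 | __[1]#1#___   read 1 → write 0, move L, go to p3
p3 | _[_]0#1#___   read _ → write 1, move L, go to p2
p2 | [_]10#1#___   read _ → write 1, move R, go to p0
p0 | 1[1]0#1#___   read 1 → write 0, move L, go to p3
p3 | [1]00#1#___   read 1 → write _, move R, go to p0
p0 | _[0]0#1#___   read 0 → write 0, move R, go to p1
p1 | _0[0]#1#___   read 0 → write #, move L, go to p4
p4 | _[0]##1#___   read 0 → write _, move R, go to p2
p2 | __[#]#1#___   read # → write 0, move R, go to p3
p3 | __0[#]1#___   read # → write 0, move R, go to p1
p1 | __00[1]#___   read 1 → write 0, move L, go to p0
p0 | __0[0]0#___   read 0 → write 0, move R, go to p1
p1 | __00[0]#___   read 0 → write #, move L, go to p4
p4 | __0[0]##___   read 0 → write _, move R, go to p2
p2 | __0_[#]#___   read # → write 0, move R, go to p3
p3 | __0_0[#]___   read # → write 0, move R, go to p1
p1 | __0_00[_]__   read _ → write 1, move R, go to p2
p2 | __0_001[_]_   read _ → write 1, move R, go to p0
p0 | __0_0011[_]
The non-blank tape span at halt is 0_0011.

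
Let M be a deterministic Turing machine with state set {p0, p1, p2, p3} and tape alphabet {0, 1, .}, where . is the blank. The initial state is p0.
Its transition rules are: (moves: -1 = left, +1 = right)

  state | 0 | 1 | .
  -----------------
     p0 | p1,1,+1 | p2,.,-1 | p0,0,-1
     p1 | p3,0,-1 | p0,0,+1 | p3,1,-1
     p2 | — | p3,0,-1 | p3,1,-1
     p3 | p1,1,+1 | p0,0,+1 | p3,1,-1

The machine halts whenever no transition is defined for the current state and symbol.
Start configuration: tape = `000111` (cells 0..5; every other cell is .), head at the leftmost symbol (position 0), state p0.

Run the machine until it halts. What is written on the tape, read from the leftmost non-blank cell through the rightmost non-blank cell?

state=p0 head=0 tape=[0]00111   (p0,0)→(p1,1,+1)
state=p1 head=1 tape=1[0]0111   (p1,0)→(p3,0,-1)
state=p3 head=0 tape=[1]00111   (p3,1)→(p0,0,+1)
state=p0 head=1 tape=0[0]0111   (p0,0)→(p1,1,+1)
state=p1 head=2 tape=01[0]111   (p1,0)→(p3,0,-1)
state=p3 head=1 tape=0[1]0111   (p3,1)→(p0,0,+1)
state=p0 head=2 tape=00[0]111   (p0,0)→(p1,1,+1)
state=p1 head=3 tape=001[1]11   (p1,1)→(p0,0,+1)
state=p0 head=4 tape=0010[1]1   (p0,1)→(p2,.,-1)
state=p2 head=3 tape=001[0].1
The non-blank tape span at halt is 0010.1.

0010.1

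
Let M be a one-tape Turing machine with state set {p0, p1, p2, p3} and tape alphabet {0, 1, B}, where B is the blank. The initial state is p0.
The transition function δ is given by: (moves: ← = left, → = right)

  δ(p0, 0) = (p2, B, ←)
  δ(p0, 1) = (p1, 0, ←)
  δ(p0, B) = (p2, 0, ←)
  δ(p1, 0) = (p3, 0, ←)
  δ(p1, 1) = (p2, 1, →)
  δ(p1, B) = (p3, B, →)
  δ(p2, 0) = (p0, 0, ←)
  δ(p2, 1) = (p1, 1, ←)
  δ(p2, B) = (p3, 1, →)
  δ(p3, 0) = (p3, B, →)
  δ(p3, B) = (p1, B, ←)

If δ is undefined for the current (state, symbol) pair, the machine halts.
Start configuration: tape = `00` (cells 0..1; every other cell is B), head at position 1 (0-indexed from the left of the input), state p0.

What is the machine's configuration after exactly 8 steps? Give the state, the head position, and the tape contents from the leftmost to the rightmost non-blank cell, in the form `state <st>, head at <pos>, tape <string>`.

p0 | BB0[0]   read 0 → write B, move ←, go to p2
p2 | BB[0]B   read 0 → write 0, move ←, go to p0
p0 | B[B]0B   read B → write 0, move ←, go to p2
p2 | [B]00B   read B → write 1, move →, go to p3
p3 | 1[0]0B   read 0 → write B, move →, go to p3
p3 | 1B[0]B   read 0 → write B, move →, go to p3
p3 | 1BB[B]   read B → write B, move ←, go to p1
p1 | 1B[B]B   read B → write B, move →, go to p3
p3 | 1BB[B]
After 8 steps: state p3, head at 1, tape 1.

state p3, head at 1, tape 1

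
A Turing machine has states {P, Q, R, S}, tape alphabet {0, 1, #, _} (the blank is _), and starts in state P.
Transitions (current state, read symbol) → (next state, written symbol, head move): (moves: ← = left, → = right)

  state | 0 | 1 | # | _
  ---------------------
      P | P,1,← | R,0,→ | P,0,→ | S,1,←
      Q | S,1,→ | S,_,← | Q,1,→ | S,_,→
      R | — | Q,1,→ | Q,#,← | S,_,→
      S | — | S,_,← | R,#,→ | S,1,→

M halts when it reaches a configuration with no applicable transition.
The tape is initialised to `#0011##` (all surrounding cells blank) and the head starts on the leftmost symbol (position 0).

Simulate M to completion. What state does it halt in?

state=P head=0 tape=_____[#]0011##   (P,#)→(P,0,→)
state=P head=1 tape=_____0[0]011##   (P,0)→(P,1,←)
state=P head=0 tape=_____[0]1011##   (P,0)→(P,1,←)
state=P head=-1 tape=____[_]11011##   (P,_)→(S,1,←)
state=S head=-2 tape=___[_]111011##   (S,_)→(S,1,→)
state=S head=-1 tape=___1[1]11011##   (S,1)→(S,_,←)
state=S head=-2 tape=___[1]_11011##   (S,1)→(S,_,←)
state=S head=-3 tape=__[_]__11011##   (S,_)→(S,1,→)
state=S head=-2 tape=__1[_]_11011##   (S,_)→(S,1,→)
state=S head=-1 tape=__11[_]11011##   (S,_)→(S,1,→)
state=S head=0 tape=__111[1]1011##   (S,1)→(S,_,←)
state=S head=-1 tape=__11[1]_1011##   (S,1)→(S,_,←)
state=S head=-2 tape=__1[1]__1011##   (S,1)→(S,_,←)
state=S head=-3 tape=__[1]___1011##   (S,1)→(S,_,←)
state=S head=-4 tape=_[_]____1011##   (S,_)→(S,1,→)
state=S head=-3 tape=_1[_]___1011##   (S,_)→(S,1,→)
state=S head=-2 tape=_11[_]__1011##   (S,_)→(S,1,→)
state=S head=-1 tape=_111[_]_1011##   (S,_)→(S,1,→)
state=S head=0 tape=_1111[_]1011##   (S,_)→(S,1,→)
state=S head=1 tape=_11111[1]011##   (S,1)→(S,_,←)
state=S head=0 tape=_1111[1]_011##   (S,1)→(S,_,←)
state=S head=-1 tape=_111[1]__011##   (S,1)→(S,_,←)
state=S head=-2 tape=_11[1]___011##   (S,1)→(S,_,←)
state=S head=-3 tape=_1[1]____011##   (S,1)→(S,_,←)
state=S head=-4 tape=_[1]_____011##   (S,1)→(S,_,←)
state=S head=-5 tape=[_]______011##   (S,_)→(S,1,→)
state=S head=-4 tape=1[_]_____011##   (S,_)→(S,1,→)
state=S head=-3 tape=11[_]____011##   (S,_)→(S,1,→)
state=S head=-2 tape=111[_]___011##   (S,_)→(S,1,→)
state=S head=-1 tape=1111[_]__011##   (S,_)→(S,1,→)
state=S head=0 tape=11111[_]_011##   (S,_)→(S,1,→)
state=S head=1 tape=111111[_]011##   (S,_)→(S,1,→)
state=S head=2 tape=1111111[0]11##
No transition is defined for (S, 0); M halts in state S.

S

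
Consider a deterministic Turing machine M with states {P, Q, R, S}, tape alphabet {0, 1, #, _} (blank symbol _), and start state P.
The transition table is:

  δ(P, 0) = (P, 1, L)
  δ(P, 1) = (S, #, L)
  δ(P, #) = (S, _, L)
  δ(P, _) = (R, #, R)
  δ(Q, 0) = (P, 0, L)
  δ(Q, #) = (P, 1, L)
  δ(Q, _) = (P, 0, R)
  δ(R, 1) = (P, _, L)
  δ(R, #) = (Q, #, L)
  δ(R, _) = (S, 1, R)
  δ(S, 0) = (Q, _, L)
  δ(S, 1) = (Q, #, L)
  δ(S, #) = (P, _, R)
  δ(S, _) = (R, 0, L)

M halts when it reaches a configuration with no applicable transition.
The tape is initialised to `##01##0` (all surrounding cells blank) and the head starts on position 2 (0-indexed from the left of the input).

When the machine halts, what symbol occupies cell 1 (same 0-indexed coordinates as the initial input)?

state=P head=2 tape=_##[0]1##0   (P,0)→(P,1,L)
state=P head=1 tape=_#[#]11##0   (P,#)→(S,_,L)
state=S head=0 tape=_[#]_11##0   (S,#)→(P,_,R)
state=P head=1 tape=__[_]11##0   (P,_)→(R,#,R)
state=R head=2 tape=__#[1]1##0   (R,1)→(P,_,L)
state=P head=1 tape=__[#]_1##0   (P,#)→(S,_,L)
state=S head=0 tape=_[_]__1##0   (S,_)→(R,0,L)
state=R head=-1 tape=[_]0__1##0   (R,_)→(S,1,R)
state=S head=0 tape=1[0]__1##0   (S,0)→(Q,_,L)
state=Q head=-1 tape=[1]___1##0
Cell 1 holds _ when M halts.

_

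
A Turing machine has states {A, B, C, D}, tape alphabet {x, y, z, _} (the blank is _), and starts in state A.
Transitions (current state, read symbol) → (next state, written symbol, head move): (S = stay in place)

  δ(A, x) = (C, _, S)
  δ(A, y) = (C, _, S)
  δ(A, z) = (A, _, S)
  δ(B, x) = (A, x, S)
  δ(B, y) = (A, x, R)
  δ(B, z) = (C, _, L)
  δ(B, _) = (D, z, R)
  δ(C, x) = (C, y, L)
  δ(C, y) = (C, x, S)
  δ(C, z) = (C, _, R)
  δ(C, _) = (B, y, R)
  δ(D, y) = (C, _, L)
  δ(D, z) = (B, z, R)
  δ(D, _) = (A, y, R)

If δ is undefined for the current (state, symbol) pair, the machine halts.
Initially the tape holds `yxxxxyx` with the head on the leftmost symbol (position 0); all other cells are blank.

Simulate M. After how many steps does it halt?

19

A | [y]xxxxyx___   read y → write _, move S, go to C
C | [_]xxxxyx___   read _ → write y, move R, go to B
B | y[x]xxxyx___   read x → write x, move S, go to A
A | y[x]xxxyx___   read x → write _, move S, go to C
C | y[_]xxxyx___   read _ → write y, move R, go to B
B | yy[x]xxyx___   read x → write x, move S, go to A
A | yy[x]xxyx___   read x → write _, move S, go to C
C | yy[_]xxyx___   read _ → write y, move R, go to B
B | yyy[x]xyx___   read x → write x, move S, go to A
A | yyy[x]xyx___   read x → write _, move S, go to C
C | yyy[_]xyx___   read _ → write y, move R, go to B
B | yyyy[x]yx___   read x → write x, move S, go to A
A | yyyy[x]yx___   read x → write _, move S, go to C
C | yyyy[_]yx___   read _ → write y, move R, go to B
B | yyyyy[y]x___   read y → write x, move R, go to A
A | yyyyyx[x]___   read x → write _, move S, go to C
C | yyyyyx[_]___   read _ → write y, move R, go to B
B | yyyyyxy[_]__   read _ → write z, move R, go to D
D | yyyyyxyz[_]_   read _ → write y, move R, go to A
A | yyyyyxyzy[_]
M halts after 19 transitions.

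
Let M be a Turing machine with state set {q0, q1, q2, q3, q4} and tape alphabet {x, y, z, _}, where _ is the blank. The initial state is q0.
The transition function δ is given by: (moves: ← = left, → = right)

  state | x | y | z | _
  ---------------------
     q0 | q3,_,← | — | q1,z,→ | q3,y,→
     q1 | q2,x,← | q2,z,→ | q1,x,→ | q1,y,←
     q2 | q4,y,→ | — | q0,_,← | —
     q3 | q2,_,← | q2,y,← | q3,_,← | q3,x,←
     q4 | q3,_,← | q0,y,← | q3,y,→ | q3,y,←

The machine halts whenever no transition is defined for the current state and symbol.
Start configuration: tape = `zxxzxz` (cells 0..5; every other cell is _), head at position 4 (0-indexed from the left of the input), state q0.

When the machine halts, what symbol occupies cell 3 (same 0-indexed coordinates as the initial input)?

_

state=q0 head=4 tape=__zxxz[x]z   (q0,x)→(q3,_,←)
state=q3 head=3 tape=__zxx[z]_z   (q3,z)→(q3,_,←)
state=q3 head=2 tape=__zx[x]__z   (q3,x)→(q2,_,←)
state=q2 head=1 tape=__z[x]___z   (q2,x)→(q4,y,→)
state=q4 head=2 tape=__zy[_]__z   (q4,_)→(q3,y,←)
state=q3 head=1 tape=__z[y]y__z   (q3,y)→(q2,y,←)
state=q2 head=0 tape=__[z]yy__z   (q2,z)→(q0,_,←)
state=q0 head=-1 tape=_[_]_yy__z   (q0,_)→(q3,y,→)
state=q3 head=0 tape=_y[_]yy__z   (q3,_)→(q3,x,←)
state=q3 head=-1 tape=_[y]xyy__z   (q3,y)→(q2,y,←)
state=q2 head=-2 tape=[_]yxyy__z
Cell 3 holds _ when M halts.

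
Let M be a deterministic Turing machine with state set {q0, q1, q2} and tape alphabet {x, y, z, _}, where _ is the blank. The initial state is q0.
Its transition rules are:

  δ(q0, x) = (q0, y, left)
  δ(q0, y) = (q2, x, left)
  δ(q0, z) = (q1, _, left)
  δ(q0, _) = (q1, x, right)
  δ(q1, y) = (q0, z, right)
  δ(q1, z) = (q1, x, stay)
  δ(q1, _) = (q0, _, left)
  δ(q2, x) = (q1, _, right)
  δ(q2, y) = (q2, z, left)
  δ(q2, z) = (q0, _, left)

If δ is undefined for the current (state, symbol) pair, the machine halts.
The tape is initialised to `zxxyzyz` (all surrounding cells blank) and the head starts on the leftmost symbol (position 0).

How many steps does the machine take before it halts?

11

q0 | ___[z]xxyzyz   read z → write _, move left, go to q1
q1 | __[_]_xxyzyz   read _ → write _, move left, go to q0
q0 | _[_]__xxyzyz   read _ → write x, move right, go to q1
q1 | _x[_]_xxyzyz   read _ → write _, move left, go to q0
q0 | _[x]__xxyzyz   read x → write y, move left, go to q0
q0 | [_]y__xxyzyz   read _ → write x, move right, go to q1
q1 | x[y]__xxyzyz   read y → write z, move right, go to q0
q0 | xz[_]_xxyzyz   read _ → write x, move right, go to q1
q1 | xzx[_]xxyzyz   read _ → write _, move left, go to q0
q0 | xz[x]_xxyzyz   read x → write y, move left, go to q0
q0 | x[z]y_xxyzyz   read z → write _, move left, go to q1
q1 | [x]_y_xxyzyz
M halts after 11 transitions.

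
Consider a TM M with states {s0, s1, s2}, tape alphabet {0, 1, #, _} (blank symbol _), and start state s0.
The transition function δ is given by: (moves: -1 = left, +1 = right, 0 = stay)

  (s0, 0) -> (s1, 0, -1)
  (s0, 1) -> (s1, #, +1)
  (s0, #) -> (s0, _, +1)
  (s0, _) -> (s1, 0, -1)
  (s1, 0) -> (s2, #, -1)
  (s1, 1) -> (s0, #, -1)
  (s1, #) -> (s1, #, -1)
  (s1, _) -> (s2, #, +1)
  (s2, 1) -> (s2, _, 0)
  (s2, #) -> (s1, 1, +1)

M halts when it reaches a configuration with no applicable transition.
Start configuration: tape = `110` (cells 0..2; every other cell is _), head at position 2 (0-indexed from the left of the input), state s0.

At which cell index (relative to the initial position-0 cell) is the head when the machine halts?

2

state=s0 head=2 tape=_11[0]   (s0,0)→(s1,0,-1)
state=s1 head=1 tape=_1[1]0   (s1,1)→(s0,#,-1)
state=s0 head=0 tape=_[1]#0   (s0,1)→(s1,#,+1)
state=s1 head=1 tape=_#[#]0   (s1,#)→(s1,#,-1)
state=s1 head=0 tape=_[#]#0   (s1,#)→(s1,#,-1)
state=s1 head=-1 tape=[_]##0   (s1,_)→(s2,#,+1)
state=s2 head=0 tape=#[#]#0   (s2,#)→(s1,1,+1)
state=s1 head=1 tape=#1[#]0   (s1,#)→(s1,#,-1)
state=s1 head=0 tape=#[1]#0   (s1,1)→(s0,#,-1)
state=s0 head=-1 tape=[#]##0   (s0,#)→(s0,_,+1)
state=s0 head=0 tape=_[#]#0   (s0,#)→(s0,_,+1)
state=s0 head=1 tape=__[#]0   (s0,#)→(s0,_,+1)
state=s0 head=2 tape=___[0]   (s0,0)→(s1,0,-1)
state=s1 head=1 tape=__[_]0   (s1,_)→(s2,#,+1)
state=s2 head=2 tape=__#[0]
At halt the head is at cell 2.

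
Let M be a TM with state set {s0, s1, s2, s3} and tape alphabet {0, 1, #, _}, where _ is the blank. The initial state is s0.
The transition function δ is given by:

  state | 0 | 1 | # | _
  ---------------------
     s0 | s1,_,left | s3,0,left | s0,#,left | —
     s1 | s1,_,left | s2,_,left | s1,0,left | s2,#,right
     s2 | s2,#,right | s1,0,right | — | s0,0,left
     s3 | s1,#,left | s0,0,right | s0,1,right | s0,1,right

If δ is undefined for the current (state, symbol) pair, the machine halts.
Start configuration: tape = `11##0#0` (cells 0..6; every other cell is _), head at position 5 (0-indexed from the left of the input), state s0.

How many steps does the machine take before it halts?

state=s0 head=5 tape=__11##0[#]0   (s0,#)→(s0,#,left)
state=s0 head=4 tape=__11##[0]#0   (s0,0)→(s1,_,left)
state=s1 head=3 tape=__11#[#]_#0   (s1,#)→(s1,0,left)
state=s1 head=2 tape=__11[#]0_#0   (s1,#)→(s1,0,left)
state=s1 head=1 tape=__1[1]00_#0   (s1,1)→(s2,_,left)
state=s2 head=0 tape=__[1]_00_#0   (s2,1)→(s1,0,right)
state=s1 head=1 tape=__0[_]00_#0   (s1,_)→(s2,#,right)
state=s2 head=2 tape=__0#[0]0_#0   (s2,0)→(s2,#,right)
state=s2 head=3 tape=__0##[0]_#0   (s2,0)→(s2,#,right)
state=s2 head=4 tape=__0###[_]#0   (s2,_)→(s0,0,left)
state=s0 head=3 tape=__0##[#]0#0   (s0,#)→(s0,#,left)
state=s0 head=2 tape=__0#[#]#0#0   (s0,#)→(s0,#,left)
state=s0 head=1 tape=__0[#]##0#0   (s0,#)→(s0,#,left)
state=s0 head=0 tape=__[0]###0#0   (s0,0)→(s1,_,left)
state=s1 head=-1 tape=_[_]_###0#0   (s1,_)→(s2,#,right)
state=s2 head=0 tape=_#[_]###0#0   (s2,_)→(s0,0,left)
state=s0 head=-1 tape=_[#]0###0#0   (s0,#)→(s0,#,left)
state=s0 head=-2 tape=[_]#0###0#0
M halts after 17 transitions.

17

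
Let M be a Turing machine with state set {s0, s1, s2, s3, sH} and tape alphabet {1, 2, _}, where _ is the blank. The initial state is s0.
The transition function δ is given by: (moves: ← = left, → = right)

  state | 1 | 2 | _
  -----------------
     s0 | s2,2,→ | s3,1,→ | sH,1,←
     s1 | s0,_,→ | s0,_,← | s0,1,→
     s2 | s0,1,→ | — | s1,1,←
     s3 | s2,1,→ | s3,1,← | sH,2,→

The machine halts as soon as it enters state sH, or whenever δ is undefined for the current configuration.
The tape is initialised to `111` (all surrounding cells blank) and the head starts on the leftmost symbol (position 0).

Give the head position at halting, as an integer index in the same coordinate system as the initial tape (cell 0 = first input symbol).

state=s0 head=0 tape=[1]11_   (s0,1)→(s2,2,→)
state=s2 head=1 tape=2[1]1_   (s2,1)→(s0,1,→)
state=s0 head=2 tape=21[1]_   (s0,1)→(s2,2,→)
state=s2 head=3 tape=212[_]   (s2,_)→(s1,1,←)
state=s1 head=2 tape=21[2]1   (s1,2)→(s0,_,←)
state=s0 head=1 tape=2[1]_1   (s0,1)→(s2,2,→)
state=s2 head=2 tape=22[_]1   (s2,_)→(s1,1,←)
state=s1 head=1 tape=2[2]11   (s1,2)→(s0,_,←)
state=s0 head=0 tape=[2]_11   (s0,2)→(s3,1,→)
state=s3 head=1 tape=1[_]11   (s3,_)→(sH,2,→)
state=sH head=2 tape=12[1]1
At halt the head is at cell 2.

2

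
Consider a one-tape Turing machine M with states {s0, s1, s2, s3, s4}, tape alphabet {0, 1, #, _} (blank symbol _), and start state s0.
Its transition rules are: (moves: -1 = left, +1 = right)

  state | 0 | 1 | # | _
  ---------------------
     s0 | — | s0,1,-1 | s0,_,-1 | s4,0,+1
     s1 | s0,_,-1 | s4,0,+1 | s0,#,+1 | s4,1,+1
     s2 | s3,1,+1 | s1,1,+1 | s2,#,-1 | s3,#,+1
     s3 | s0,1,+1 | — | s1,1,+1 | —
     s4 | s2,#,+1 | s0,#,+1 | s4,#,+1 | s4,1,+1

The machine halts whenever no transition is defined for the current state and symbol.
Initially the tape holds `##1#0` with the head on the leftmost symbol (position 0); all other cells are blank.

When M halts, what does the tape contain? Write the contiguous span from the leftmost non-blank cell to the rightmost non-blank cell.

01___0

state=s0 head=0 tape=_[#]#1#0   (s0,#)→(s0,_,-1)
state=s0 head=-1 tape=[_]_#1#0   (s0,_)→(s4,0,+1)
state=s4 head=0 tape=0[_]#1#0   (s4,_)→(s4,1,+1)
state=s4 head=1 tape=01[#]1#0   (s4,#)→(s4,#,+1)
state=s4 head=2 tape=01#[1]#0   (s4,1)→(s0,#,+1)
state=s0 head=3 tape=01##[#]0   (s0,#)→(s0,_,-1)
state=s0 head=2 tape=01#[#]_0   (s0,#)→(s0,_,-1)
state=s0 head=1 tape=01[#]__0   (s0,#)→(s0,_,-1)
state=s0 head=0 tape=0[1]___0   (s0,1)→(s0,1,-1)
state=s0 head=-1 tape=[0]1___0
The non-blank tape span at halt is 01___0.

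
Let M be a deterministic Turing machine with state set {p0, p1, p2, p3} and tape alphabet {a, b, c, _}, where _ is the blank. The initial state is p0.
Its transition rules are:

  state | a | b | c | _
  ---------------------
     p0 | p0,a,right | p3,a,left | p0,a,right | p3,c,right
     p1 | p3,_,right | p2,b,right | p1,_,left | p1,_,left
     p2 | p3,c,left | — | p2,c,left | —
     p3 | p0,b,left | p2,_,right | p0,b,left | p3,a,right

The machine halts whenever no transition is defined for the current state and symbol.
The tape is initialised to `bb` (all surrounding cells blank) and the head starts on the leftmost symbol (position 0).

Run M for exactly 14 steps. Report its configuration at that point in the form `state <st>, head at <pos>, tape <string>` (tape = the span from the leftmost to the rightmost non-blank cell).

state p0, head at -2, tape cbab

p0 | __[b]b   read b → write a, move left, go to p3
p3 | _[_]ab   read _ → write a, move right, go to p3
p3 | _a[a]b   read a → write b, move left, go to p0
p0 | _[a]bb   read a → write a, move right, go to p0
p0 | _a[b]b   read b → write a, move left, go to p3
p3 | _[a]ab   read a → write b, move left, go to p0
p0 | [_]bab   read _ → write c, move right, go to p3
p3 | c[b]ab   read b → write _, move right, go to p2
p2 | c_[a]b   read a → write c, move left, go to p3
p3 | c[_]cb   read _ → write a, move right, go to p3
p3 | ca[c]b   read c → write b, move left, go to p0
p0 | c[a]bb   read a → write a, move right, go to p0
p0 | ca[b]b   read b → write a, move left, go to p3
p3 | c[a]ab   read a → write b, move left, go to p0
p0 | [c]bab
After 14 steps: state p0, head at -2, tape cbab.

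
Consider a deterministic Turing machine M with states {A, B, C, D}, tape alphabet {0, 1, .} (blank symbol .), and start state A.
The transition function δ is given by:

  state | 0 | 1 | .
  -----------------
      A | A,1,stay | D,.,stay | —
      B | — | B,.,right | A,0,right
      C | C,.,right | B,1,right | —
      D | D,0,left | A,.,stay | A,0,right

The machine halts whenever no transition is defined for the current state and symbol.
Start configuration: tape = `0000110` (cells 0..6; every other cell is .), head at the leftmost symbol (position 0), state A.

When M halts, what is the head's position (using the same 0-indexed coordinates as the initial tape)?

A | [0]000110.   read 0 → write 1, move stay, go to A
A | [1]000110.   read 1 → write ., move stay, go to D
D | [.]000110.   read . → write 0, move right, go to A
A | 0[0]00110.   read 0 → write 1, move stay, go to A
A | 0[1]00110.   read 1 → write ., move stay, go to D
D | 0[.]00110.   read . → write 0, move right, go to A
A | 00[0]0110.   read 0 → write 1, move stay, go to A
A | 00[1]0110.   read 1 → write ., move stay, go to D
D | 00[.]0110.   read . → write 0, move right, go to A
A | 000[0]110.   read 0 → write 1, move stay, go to A
A | 000[1]110.   read 1 → write ., move stay, go to D
D | 000[.]110.   read . → write 0, move right, go to A
A | 0000[1]10.   read 1 → write ., move stay, go to D
D | 0000[.]10.   read . → write 0, move right, go to A
A | 00000[1]0.   read 1 → write ., move stay, go to D
D | 00000[.]0.   read . → write 0, move right, go to A
A | 000000[0].   read 0 → write 1, move stay, go to A
A | 000000[1].   read 1 → write ., move stay, go to D
D | 000000[.].   read . → write 0, move right, go to A
A | 0000000[.]
At halt the head is at cell 7.

7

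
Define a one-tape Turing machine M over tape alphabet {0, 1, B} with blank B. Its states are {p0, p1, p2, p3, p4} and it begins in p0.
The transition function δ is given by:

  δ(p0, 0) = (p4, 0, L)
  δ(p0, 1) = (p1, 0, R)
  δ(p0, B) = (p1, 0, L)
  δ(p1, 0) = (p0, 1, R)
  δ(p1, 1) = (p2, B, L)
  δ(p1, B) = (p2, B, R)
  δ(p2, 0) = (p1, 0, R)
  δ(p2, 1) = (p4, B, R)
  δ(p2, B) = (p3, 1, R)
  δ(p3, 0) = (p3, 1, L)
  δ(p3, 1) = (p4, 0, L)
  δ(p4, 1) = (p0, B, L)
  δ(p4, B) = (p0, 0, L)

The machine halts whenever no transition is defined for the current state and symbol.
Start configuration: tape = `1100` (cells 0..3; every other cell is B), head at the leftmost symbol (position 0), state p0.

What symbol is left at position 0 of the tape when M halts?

0

state=p0 head=0 tape=[1]100BBBB   (p0,1)→(p1,0,R)
state=p1 head=1 tape=0[1]00BBBB   (p1,1)→(p2,B,L)
state=p2 head=0 tape=[0]B00BBBB   (p2,0)→(p1,0,R)
state=p1 head=1 tape=0[B]00BBBB   (p1,B)→(p2,B,R)
state=p2 head=2 tape=0B[0]0BBBB   (p2,0)→(p1,0,R)
state=p1 head=3 tape=0B0[0]BBBB   (p1,0)→(p0,1,R)
state=p0 head=4 tape=0B01[B]BBB   (p0,B)→(p1,0,L)
state=p1 head=3 tape=0B0[1]0BBB   (p1,1)→(p2,B,L)
state=p2 head=2 tape=0B[0]B0BBB   (p2,0)→(p1,0,R)
state=p1 head=3 tape=0B0[B]0BBB   (p1,B)→(p2,B,R)
state=p2 head=4 tape=0B0B[0]BBB   (p2,0)→(p1,0,R)
state=p1 head=5 tape=0B0B0[B]BB   (p1,B)→(p2,B,R)
state=p2 head=6 tape=0B0B0B[B]B   (p2,B)→(p3,1,R)
state=p3 head=7 tape=0B0B0B1[B]
Cell 0 holds 0 when M halts.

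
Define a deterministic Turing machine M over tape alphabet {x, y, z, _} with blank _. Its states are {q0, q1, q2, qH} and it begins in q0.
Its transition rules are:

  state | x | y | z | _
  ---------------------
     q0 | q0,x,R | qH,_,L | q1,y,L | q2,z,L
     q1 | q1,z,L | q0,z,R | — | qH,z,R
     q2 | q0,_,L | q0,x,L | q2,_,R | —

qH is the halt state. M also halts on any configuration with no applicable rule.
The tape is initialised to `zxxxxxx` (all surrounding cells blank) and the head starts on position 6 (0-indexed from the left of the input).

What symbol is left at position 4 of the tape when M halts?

z

state=q0 head=6 tape=_zxxxxx[x]_   (q0,x)→(q0,x,R)
state=q0 head=7 tape=_zxxxxxx[_]   (q0,_)→(q2,z,L)
state=q2 head=6 tape=_zxxxxx[x]z   (q2,x)→(q0,_,L)
state=q0 head=5 tape=_zxxxx[x]_z   (q0,x)→(q0,x,R)
state=q0 head=6 tape=_zxxxxx[_]z   (q0,_)→(q2,z,L)
state=q2 head=5 tape=_zxxxx[x]zz   (q2,x)→(q0,_,L)
state=q0 head=4 tape=_zxxx[x]_zz   (q0,x)→(q0,x,R)
state=q0 head=5 tape=_zxxxx[_]zz   (q0,_)→(q2,z,L)
state=q2 head=4 tape=_zxxx[x]zzz   (q2,x)→(q0,_,L)
state=q0 head=3 tape=_zxx[x]_zzz   (q0,x)→(q0,x,R)
state=q0 head=4 tape=_zxxx[_]zzz   (q0,_)→(q2,z,L)
state=q2 head=3 tape=_zxx[x]zzzz   (q2,x)→(q0,_,L)
state=q0 head=2 tape=_zx[x]_zzzz   (q0,x)→(q0,x,R)
state=q0 head=3 tape=_zxx[_]zzzz   (q0,_)→(q2,z,L)
state=q2 head=2 tape=_zx[x]zzzzz   (q2,x)→(q0,_,L)
state=q0 head=1 tape=_z[x]_zzzzz   (q0,x)→(q0,x,R)
state=q0 head=2 tape=_zx[_]zzzzz   (q0,_)→(q2,z,L)
state=q2 head=1 tape=_z[x]zzzzzz   (q2,x)→(q0,_,L)
state=q0 head=0 tape=_[z]_zzzzzz   (q0,z)→(q1,y,L)
state=q1 head=-1 tape=[_]y_zzzzzz   (q1,_)→(qH,z,R)
state=qH head=0 tape=z[y]_zzzzzz
Cell 4 holds z when M halts.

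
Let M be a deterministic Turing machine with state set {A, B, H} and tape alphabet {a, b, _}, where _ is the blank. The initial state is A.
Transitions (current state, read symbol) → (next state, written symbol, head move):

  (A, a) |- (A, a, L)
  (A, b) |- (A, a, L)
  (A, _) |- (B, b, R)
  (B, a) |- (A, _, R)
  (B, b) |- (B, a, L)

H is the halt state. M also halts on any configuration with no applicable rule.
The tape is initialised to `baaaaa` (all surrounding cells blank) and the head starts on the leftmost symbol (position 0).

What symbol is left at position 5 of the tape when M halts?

_

state=A head=0 tape=_[b]aaaaa__   (A,b)→(A,a,L)
state=A head=-1 tape=[_]aaaaaa__   (A,_)→(B,b,R)
state=B head=0 tape=b[a]aaaaa__   (B,a)→(A,_,R)
state=A head=1 tape=b_[a]aaaa__   (A,a)→(A,a,L)
state=A head=0 tape=b[_]aaaaa__   (A,_)→(B,b,R)
state=B head=1 tape=bb[a]aaaa__   (B,a)→(A,_,R)
state=A head=2 tape=bb_[a]aaa__   (A,a)→(A,a,L)
state=A head=1 tape=bb[_]aaaa__   (A,_)→(B,b,R)
state=B head=2 tape=bbb[a]aaa__   (B,a)→(A,_,R)
state=A head=3 tape=bbb_[a]aa__   (A,a)→(A,a,L)
state=A head=2 tape=bbb[_]aaa__   (A,_)→(B,b,R)
state=B head=3 tape=bbbb[a]aa__   (B,a)→(A,_,R)
state=A head=4 tape=bbbb_[a]a__   (A,a)→(A,a,L)
state=A head=3 tape=bbbb[_]aa__   (A,_)→(B,b,R)
state=B head=4 tape=bbbbb[a]a__   (B,a)→(A,_,R)
state=A head=5 tape=bbbbb_[a]__   (A,a)→(A,a,L)
state=A head=4 tape=bbbbb[_]a__   (A,_)→(B,b,R)
state=B head=5 tape=bbbbbb[a]__   (B,a)→(A,_,R)
state=A head=6 tape=bbbbbb_[_]_   (A,_)→(B,b,R)
state=B head=7 tape=bbbbbb_b[_]
Cell 5 holds _ when M halts.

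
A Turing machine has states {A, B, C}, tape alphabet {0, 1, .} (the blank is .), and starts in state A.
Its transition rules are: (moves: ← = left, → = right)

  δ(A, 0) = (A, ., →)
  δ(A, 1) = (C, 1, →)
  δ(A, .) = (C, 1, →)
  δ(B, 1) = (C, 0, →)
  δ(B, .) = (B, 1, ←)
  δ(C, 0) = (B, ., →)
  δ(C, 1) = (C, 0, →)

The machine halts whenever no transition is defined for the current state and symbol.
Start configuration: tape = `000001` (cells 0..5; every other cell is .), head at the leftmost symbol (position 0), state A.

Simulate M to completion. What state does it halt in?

A | [0]00001.   read 0 → write ., move →, go to A
A | .[0]0001.   read 0 → write ., move →, go to A
A | ..[0]001.   read 0 → write ., move →, go to A
A | ...[0]01.   read 0 → write ., move →, go to A
A | ....[0]1.   read 0 → write ., move →, go to A
A | .....[1].   read 1 → write 1, move →, go to C
C | .....1[.]
No transition is defined for (C, .); M halts in state C.

C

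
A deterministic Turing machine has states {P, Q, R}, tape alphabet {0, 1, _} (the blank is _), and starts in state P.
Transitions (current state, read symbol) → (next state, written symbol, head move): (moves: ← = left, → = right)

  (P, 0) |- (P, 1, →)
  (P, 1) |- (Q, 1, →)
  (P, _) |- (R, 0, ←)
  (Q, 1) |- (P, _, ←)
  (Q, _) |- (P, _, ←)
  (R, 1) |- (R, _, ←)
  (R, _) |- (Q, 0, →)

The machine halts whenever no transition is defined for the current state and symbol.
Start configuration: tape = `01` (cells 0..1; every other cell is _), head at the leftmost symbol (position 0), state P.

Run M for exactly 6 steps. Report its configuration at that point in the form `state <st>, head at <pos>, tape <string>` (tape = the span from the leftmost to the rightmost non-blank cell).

state=P head=0 tape=[0]1_   (P,0)→(P,1,→)
state=P head=1 tape=1[1]_   (P,1)→(Q,1,→)
state=Q head=2 tape=11[_]   (Q,_)→(P,_,←)
state=P head=1 tape=1[1]_   (P,1)→(Q,1,→)
state=Q head=2 tape=11[_]   (Q,_)→(P,_,←)
state=P head=1 tape=1[1]_   (P,1)→(Q,1,→)
state=Q head=2 tape=11[_]
After 6 steps: state Q, head at 2, tape 11.

state Q, head at 2, tape 11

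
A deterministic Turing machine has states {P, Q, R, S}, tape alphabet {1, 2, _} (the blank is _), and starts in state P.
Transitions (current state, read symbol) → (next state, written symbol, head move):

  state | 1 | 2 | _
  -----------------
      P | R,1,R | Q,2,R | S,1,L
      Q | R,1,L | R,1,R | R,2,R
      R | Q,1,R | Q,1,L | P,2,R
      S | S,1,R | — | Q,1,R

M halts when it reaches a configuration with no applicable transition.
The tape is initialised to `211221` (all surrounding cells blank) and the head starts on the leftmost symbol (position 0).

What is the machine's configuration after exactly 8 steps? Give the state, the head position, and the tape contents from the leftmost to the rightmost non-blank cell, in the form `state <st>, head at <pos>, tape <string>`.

state R, head at 0, tape 2111221

state=P head=0 tape=_[2]11221   (P,2)→(Q,2,R)
state=Q head=1 tape=_2[1]1221   (Q,1)→(R,1,L)
state=R head=0 tape=_[2]11221   (R,2)→(Q,1,L)
state=Q head=-1 tape=[_]111221   (Q,_)→(R,2,R)
state=R head=0 tape=2[1]11221   (R,1)→(Q,1,R)
state=Q head=1 tape=21[1]1221   (Q,1)→(R,1,L)
state=R head=0 tape=2[1]11221   (R,1)→(Q,1,R)
state=Q head=1 tape=21[1]1221   (Q,1)→(R,1,L)
state=R head=0 tape=2[1]11221
After 8 steps: state R, head at 0, tape 2111221.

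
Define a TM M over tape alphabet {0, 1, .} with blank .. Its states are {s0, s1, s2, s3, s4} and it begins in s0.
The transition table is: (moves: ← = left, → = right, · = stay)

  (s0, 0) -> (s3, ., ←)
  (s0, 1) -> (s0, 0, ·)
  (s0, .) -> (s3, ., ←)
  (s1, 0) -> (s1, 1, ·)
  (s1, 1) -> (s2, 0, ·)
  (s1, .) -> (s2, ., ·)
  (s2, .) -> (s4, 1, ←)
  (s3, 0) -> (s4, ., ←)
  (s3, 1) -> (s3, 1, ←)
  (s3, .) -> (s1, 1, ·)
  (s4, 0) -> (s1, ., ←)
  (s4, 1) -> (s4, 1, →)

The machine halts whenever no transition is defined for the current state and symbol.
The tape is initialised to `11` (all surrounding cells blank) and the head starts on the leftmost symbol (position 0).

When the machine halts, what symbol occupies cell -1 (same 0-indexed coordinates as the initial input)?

0

s0 | .[1]1   read 1 → write 0, move ·, go to s0
s0 | .[0]1   read 0 → write ., move ←, go to s3
s3 | [.].1   read . → write 1, move ·, go to s1
s1 | [1].1   read 1 → write 0, move ·, go to s2
s2 | [0].1
Cell -1 holds 0 when M halts.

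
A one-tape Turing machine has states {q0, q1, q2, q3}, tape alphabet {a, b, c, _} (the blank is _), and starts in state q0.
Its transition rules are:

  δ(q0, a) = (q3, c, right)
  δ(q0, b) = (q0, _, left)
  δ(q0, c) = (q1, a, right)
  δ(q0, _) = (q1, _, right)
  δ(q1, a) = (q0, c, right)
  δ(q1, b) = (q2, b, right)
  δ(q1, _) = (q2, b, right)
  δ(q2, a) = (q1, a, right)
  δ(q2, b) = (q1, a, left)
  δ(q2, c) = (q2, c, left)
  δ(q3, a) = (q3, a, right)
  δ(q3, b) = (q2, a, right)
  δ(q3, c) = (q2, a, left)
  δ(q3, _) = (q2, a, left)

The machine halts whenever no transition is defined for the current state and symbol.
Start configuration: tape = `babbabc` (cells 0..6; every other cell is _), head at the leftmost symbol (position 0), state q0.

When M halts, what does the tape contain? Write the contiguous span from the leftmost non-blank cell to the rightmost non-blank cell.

state=q0 head=0 tape=_[b]abbabc   (q0,b)→(q0,_,left)
state=q0 head=-1 tape=[_]_abbabc   (q0,_)→(q1,_,right)
state=q1 head=0 tape=_[_]abbabc   (q1,_)→(q2,b,right)
state=q2 head=1 tape=_b[a]bbabc   (q2,a)→(q1,a,right)
state=q1 head=2 tape=_ba[b]babc   (q1,b)→(q2,b,right)
state=q2 head=3 tape=_bab[b]abc   (q2,b)→(q1,a,left)
state=q1 head=2 tape=_ba[b]aabc   (q1,b)→(q2,b,right)
state=q2 head=3 tape=_bab[a]abc   (q2,a)→(q1,a,right)
state=q1 head=4 tape=_baba[a]bc   (q1,a)→(q0,c,right)
state=q0 head=5 tape=_babac[b]c   (q0,b)→(q0,_,left)
state=q0 head=4 tape=_baba[c]_c   (q0,c)→(q1,a,right)
state=q1 head=5 tape=_babaa[_]c   (q1,_)→(q2,b,right)
state=q2 head=6 tape=_babaab[c]   (q2,c)→(q2,c,left)
state=q2 head=5 tape=_babaa[b]c   (q2,b)→(q1,a,left)
state=q1 head=4 tape=_baba[a]ac   (q1,a)→(q0,c,right)
state=q0 head=5 tape=_babac[a]c   (q0,a)→(q3,c,right)
state=q3 head=6 tape=_babacc[c]   (q3,c)→(q2,a,left)
state=q2 head=5 tape=_babac[c]a   (q2,c)→(q2,c,left)
state=q2 head=4 tape=_baba[c]ca   (q2,c)→(q2,c,left)
state=q2 head=3 tape=_bab[a]cca   (q2,a)→(q1,a,right)
state=q1 head=4 tape=_baba[c]ca
The non-blank tape span at halt is babacca.

babacca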